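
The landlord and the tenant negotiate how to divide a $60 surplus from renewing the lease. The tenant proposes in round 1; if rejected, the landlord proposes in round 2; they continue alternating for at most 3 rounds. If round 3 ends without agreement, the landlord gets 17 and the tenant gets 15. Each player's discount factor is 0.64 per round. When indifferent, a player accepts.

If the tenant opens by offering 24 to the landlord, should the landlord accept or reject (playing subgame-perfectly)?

Round 3 (the tenant proposes): the landlord gets 17 if talks fail, so the tenant offers 17 and keeps 43.
Round 2 (the landlord proposes): the tenant can get 43 next round, worth 0.64 × 43 = 27.52 now; the landlord offers that and keeps 32.48.
So by rejecting in round 1, the landlord gets 32.48 next round, worth 0.64 × 32.48 = 20.7872 now.
Offer 24 ≥ 20.7872, so the landlord accepts.

Accept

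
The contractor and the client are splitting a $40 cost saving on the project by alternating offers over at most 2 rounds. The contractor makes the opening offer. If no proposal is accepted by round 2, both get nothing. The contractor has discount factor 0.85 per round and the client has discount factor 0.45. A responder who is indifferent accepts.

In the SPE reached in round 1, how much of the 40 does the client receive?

Round 2 (the client proposes): the contractor will accept anything ≥ 0, so the client offers 0 and keeps 40.
Round 1 (the contractor proposes): the client can get 40 next round, worth 0.45 × 40 = 18 now; the contractor offers that and keeps 22.

18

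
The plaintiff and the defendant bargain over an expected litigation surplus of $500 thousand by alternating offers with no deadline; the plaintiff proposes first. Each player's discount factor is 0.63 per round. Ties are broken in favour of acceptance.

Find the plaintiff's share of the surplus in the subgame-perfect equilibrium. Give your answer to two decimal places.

Let x be the plaintiff's share when the plaintiff proposes and y be the defendant's share when the defendant proposes.
The defendant accepts iff offered ≥ 0.63·y, so x = 500 − 0.63y. Symmetrically y = 500 − 0.63x.
Substituting: x = 500 − 0.63(500 − 0.63x), giving x(1 − 0.63·0.63) = 500(1 − 0.63).
So x = 500 × 0.37 / 0.6031 ≈ 306.7485, and the defendant receives 500 − x ≈ 193.2515.

306.75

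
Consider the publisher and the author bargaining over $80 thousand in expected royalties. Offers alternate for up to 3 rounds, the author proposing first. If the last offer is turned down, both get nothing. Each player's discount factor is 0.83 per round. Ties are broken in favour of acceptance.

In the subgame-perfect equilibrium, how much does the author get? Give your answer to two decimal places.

Solve by backward induction from round 3.
Round 3 (the author proposes): the publisher will accept anything ≥ 0, so the author offers 0 and keeps 80.
Round 2 (the publisher proposes): the author can get 80 next round, worth 0.83 × 80 = 66.4 now; the publisher offers that and keeps 13.6.
Round 1 (the author proposes): the publisher can get 13.6 next round, worth 0.83 × 13.6 = 11.288 now, so the author offers 11.288, keeping 68.712.

68.71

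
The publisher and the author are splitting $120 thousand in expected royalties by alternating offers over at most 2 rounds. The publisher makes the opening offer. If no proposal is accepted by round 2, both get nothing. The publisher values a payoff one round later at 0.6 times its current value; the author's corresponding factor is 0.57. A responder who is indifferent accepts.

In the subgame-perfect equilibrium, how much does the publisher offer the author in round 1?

Solve by backward induction from round 2.
Round 2 (the author proposes): the publisher will accept anything ≥ 0, so the author offers 0 and keeps 120.
Round 1 (the publisher proposes): the author can get 120 next round, worth 0.57 × 120 = 68.4 now, so the publisher offers 68.4, keeping 51.6.

68.4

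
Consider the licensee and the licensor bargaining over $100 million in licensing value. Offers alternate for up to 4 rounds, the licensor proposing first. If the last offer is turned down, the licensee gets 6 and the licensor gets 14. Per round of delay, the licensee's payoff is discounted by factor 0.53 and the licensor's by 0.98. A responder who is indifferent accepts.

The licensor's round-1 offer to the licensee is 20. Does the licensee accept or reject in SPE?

Reject

Round 4 (the licensee proposes): the licensor gets 14 if talks fail, so the licensee offers 14 and keeps 86.
Round 3 (the licensor proposes): the licensee can get 86 next round, worth 0.53 × 86 = 45.58 now. The licensor offers 45.58 and keeps 100 − 45.58 = 54.42.
Round 2 (the licensee proposes): the licensor can get 54.42 next round, worth 0.98 × 54.42 = 53.3316 now. The licensee offers 53.3316 and keeps 100 − 53.3316 = 46.6684.
So by rejecting in round 1, the licensee gets 46.6684 next round, worth 0.53 × 46.6684 = 24.734252 now.
Offer 20 < 24.734252, so the licensee rejects.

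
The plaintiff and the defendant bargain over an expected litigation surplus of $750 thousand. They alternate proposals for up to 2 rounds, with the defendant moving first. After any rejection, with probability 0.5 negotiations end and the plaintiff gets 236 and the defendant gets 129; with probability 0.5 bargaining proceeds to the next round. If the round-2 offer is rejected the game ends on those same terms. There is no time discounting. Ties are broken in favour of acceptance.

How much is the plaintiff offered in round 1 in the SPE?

428.5

Round 2 (the plaintiff proposes): the defendant gets 129 if talks fail, so the plaintiff offers 129 and keeps 621.
Round 1 (the defendant proposes): rejecting gives the plaintiff an expected 0.5 × 621 + 0.5 × 236 = 428.5, so the defendant offers 428.5, keeping 321.5.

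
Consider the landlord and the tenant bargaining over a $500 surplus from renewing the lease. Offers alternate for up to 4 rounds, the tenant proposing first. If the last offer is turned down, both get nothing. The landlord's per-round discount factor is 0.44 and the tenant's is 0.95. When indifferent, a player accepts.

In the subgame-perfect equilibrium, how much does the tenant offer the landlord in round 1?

102.96

Work backward from the last round.
Round 4 (the landlord proposes): the tenant will accept anything ≥ 0, so the landlord offers 0 and keeps 500.
Round 3 (the tenant proposes): the landlord can get 500 next round, worth 0.44 × 500 = 220 now, so the tenant offers 220, keeping 280.
Round 2 (the landlord proposes): the tenant can get 280 next round, worth 0.95 × 280 = 266 now, so the landlord offers 266, keeping 234.
Round 1 (the tenant proposes): the landlord can get 234 next round, worth 0.44 × 234 = 102.96 now, so the tenant offers 102.96, keeping 397.04.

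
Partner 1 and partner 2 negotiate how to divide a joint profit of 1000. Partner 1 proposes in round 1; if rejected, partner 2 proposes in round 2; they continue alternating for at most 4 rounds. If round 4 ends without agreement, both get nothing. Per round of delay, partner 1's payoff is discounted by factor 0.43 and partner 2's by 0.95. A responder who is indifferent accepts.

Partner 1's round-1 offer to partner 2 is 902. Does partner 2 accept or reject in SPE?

Reject

Round 4 (partner 2 proposes): rejection yields 0 for partner 1; partner 2 offers 0 and keeps 1000.
Round 3 (partner 1 proposes): partner 2 can get 1000 next round, worth 0.95 × 1000 = 950 now. Partner 1 offers 950 and keeps 1000 − 950 = 50.
Round 2 (partner 2 proposes): partner 1 can get 50 next round, worth 0.43 × 50 = 21.5 now; partner 2 offers that and keeps 978.5.
So by rejecting in round 1, partner 2 gets 978.5 next round, worth 0.95 × 978.5 = 929.575 now.
Offer 902 < 929.575, so partner 2 rejects.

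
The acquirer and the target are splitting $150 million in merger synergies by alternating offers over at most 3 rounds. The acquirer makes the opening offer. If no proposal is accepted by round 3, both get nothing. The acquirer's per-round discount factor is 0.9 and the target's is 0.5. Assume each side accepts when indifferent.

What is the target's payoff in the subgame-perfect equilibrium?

Round 3 (the acquirer proposes): rejection yields 0 for the target; the acquirer offers 0 and keeps 150.
Round 2 (the target proposes): the acquirer can get 150 next round, worth 0.9 × 150 = 135 now, so the target offers 135, keeping 15.
Round 1 (the acquirer proposes): the target can get 15 next round, worth 0.5 × 15 = 7.5 now, so the acquirer offers 7.5, keeping 142.5.

7.5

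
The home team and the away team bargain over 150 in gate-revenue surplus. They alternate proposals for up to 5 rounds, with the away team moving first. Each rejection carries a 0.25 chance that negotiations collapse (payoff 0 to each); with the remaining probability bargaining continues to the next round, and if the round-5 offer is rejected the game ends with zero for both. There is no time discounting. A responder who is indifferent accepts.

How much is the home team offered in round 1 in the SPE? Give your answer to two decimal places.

By backward induction:
Round 5 (the away team proposes): rejection yields 0 for the home team; the away team offers 0 and keeps 150.
Round 4 (the home team proposes): rejecting gives the away team an expected 0.75 × 150 = 112.5. The home team offers 112.5 and keeps 150 − 112.5 = 37.5.
Round 3 (the away team proposes): rejecting gives the home team an expected 0.75 × 37.5 = 28.125; the away team offers that and keeps 121.875.
Round 2 (the home team proposes): rejecting gives the away team an expected 0.75 × 121.875 = 91.40625; the home team offers that and keeps 58.59375.
Round 1 (the away team proposes): rejecting gives the home team an expected 0.75 × 58.59375 = 43.9453125, so the away team offers 43.9453125, keeping 106.0546875.

43.95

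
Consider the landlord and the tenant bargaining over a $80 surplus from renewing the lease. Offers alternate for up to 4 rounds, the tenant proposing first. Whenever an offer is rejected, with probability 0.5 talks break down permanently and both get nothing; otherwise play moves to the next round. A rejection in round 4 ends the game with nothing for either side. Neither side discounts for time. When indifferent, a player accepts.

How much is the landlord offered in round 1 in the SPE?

By backward induction:
Round 4 (the landlord proposes): the tenant will accept anything ≥ 0, so the landlord offers 0 and keeps 80.
Round 3 (the tenant proposes): rejecting gives the landlord an expected 0.5 × 80 = 40, so the tenant offers 40, keeping 40.
Round 2 (the landlord proposes): rejecting gives the tenant an expected 0.5 × 40 = 20; the landlord offers that and keeps 60.
Round 1 (the tenant proposes): rejecting gives the landlord an expected 0.5 × 60 = 30; the tenant offers that and keeps 50.

30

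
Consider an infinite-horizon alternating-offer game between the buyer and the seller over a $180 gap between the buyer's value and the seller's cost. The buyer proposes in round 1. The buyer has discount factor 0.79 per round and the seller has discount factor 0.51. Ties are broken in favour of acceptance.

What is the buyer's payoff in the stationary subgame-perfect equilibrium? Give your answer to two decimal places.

Let x be the buyer's share when the buyer proposes and y be the seller's share when the seller proposes.
The seller accepts iff offered ≥ 0.51·y, so x = 180 − 0.51y. Symmetrically y = 180 − 0.79x.
Substituting: x = 180 − 0.51(180 − 0.79x), giving x(1 − 0.79·0.51) = 180(1 − 0.51).
So x = 180 × 0.49 / 0.5971 ≈ 147.7140, and the seller receives 180 − x ≈ 32.2860.

147.71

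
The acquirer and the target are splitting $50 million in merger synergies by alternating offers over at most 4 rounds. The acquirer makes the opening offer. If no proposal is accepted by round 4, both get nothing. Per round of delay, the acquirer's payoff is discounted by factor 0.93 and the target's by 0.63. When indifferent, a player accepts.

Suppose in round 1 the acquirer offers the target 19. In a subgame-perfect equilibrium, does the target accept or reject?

Reject

Round 4 (the target proposes): the acquirer will accept anything ≥ 0, so the target offers 0 and keeps 50.
Round 3 (the acquirer proposes): the target can get 50 next round, worth 0.63 × 50 = 31.5 now, so the acquirer offers 31.5, keeping 18.5.
Round 2 (the target proposes): the acquirer can get 18.5 next round, worth 0.93 × 18.5 = 17.205 now; the target offers that and keeps 32.795.
So by rejecting in round 1, the target gets 32.795 next round, worth 0.63 × 32.795 = 20.66085 now.
Offer 19 < 20.66085, so the target rejects.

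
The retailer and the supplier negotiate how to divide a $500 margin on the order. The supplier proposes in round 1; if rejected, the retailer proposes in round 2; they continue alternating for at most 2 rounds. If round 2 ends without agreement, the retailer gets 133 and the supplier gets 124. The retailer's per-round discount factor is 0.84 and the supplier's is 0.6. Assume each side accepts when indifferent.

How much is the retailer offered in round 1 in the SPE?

Work backward from the last round.
Round 2 (the retailer proposes): the supplier gets 124 if talks fail, so the retailer offers 124 and keeps 376.
Round 1 (the supplier proposes): the retailer can get 376 next round, worth 0.84 × 376 = 315.84 now; the supplier offers that and keeps 184.16.

315.84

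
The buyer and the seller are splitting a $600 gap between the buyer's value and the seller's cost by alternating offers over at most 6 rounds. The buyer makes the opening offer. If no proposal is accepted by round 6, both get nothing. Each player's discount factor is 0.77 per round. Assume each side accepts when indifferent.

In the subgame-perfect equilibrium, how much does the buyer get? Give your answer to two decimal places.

268.33

Round 6 (the seller proposes): rejection yields 0 for the buyer; the seller offers 0 and keeps 600.
Round 5 (the buyer proposes): the seller can get 600 next round, worth 0.77 × 600 = 462 now, so the buyer offers 462, keeping 138.
Round 4 (the seller proposes): the buyer can get 138 next round, worth 0.77 × 138 = 106.26 now, so the seller offers 106.26, keeping 493.74.
Round 3 (the buyer proposes): the seller can get 493.74 next round, worth 0.77 × 493.74 = 380.1798 now, so the buyer offers 380.1798, keeping 219.8202.
Round 2 (the seller proposes): the buyer can get 219.8202 next round, worth 0.77 × 219.8202 = 169.261554 now. The seller offers 169.261554 and keeps 600 − 169.261554 = 430.738446.
Round 1 (the buyer proposes): the seller can get 430.738446 next round, worth 0.77 × 430.738446 = 331.66860342 now. The buyer offers 331.66860342 and keeps 600 − 331.66860342 = 268.33139658.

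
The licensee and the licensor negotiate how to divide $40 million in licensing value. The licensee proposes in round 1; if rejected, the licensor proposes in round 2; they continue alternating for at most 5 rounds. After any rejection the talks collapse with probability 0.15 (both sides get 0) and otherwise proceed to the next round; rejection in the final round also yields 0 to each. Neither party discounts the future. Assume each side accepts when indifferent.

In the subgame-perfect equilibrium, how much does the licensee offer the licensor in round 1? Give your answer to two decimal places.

8.78

Round 5 (the licensee proposes): rejection yields 0 for the licensor; the licensee offers 0 and keeps 40.
Round 4 (the licensor proposes): rejecting gives the licensee an expected 0.85 × 40 = 34, so the licensor offers 34, keeping 6.
Round 3 (the licensee proposes): rejecting gives the licensor an expected 0.85 × 6 = 5.1; the licensee offers that and keeps 34.9.
Round 2 (the licensor proposes): rejecting gives the licensee an expected 0.85 × 34.9 = 29.665; the licensor offers that and keeps 10.335.
Round 1 (the licensee proposes): rejecting gives the licensor an expected 0.85 × 10.335 = 8.78475; the licensee offers that and keeps 31.21525.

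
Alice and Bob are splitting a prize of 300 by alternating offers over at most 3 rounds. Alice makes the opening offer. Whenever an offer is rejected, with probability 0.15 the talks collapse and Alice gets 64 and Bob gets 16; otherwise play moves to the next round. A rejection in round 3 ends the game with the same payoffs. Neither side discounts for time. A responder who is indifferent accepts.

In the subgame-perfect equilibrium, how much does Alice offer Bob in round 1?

44.05

Round 3 (Alice proposes): Bob gets 16 if talks fail, so Alice offers 16 and keeps 284.
Round 2 (Bob proposes): rejecting gives Alice an expected 0.85 × 284 + 0.15 × 64 = 251; Bob offers that and keeps 49.
Round 1 (Alice proposes): rejecting gives Bob an expected 0.85 × 49 + 0.15 × 16 = 44.05; Alice offers that and keeps 255.95.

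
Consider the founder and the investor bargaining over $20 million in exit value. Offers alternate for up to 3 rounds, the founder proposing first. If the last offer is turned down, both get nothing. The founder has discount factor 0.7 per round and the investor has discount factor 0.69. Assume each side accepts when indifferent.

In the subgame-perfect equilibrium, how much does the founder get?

Work backward from the last round.
Round 3 (the founder proposes): rejection yields 0 for the investor; the founder offers 0 and keeps 20.
Round 2 (the investor proposes): the founder can get 20 next round, worth 0.7 × 20 = 14 now, so the investor offers 14, keeping 6.
Round 1 (the founder proposes): the investor can get 6 next round, worth 0.69 × 6 = 4.14 now, so the founder offers 4.14, keeping 15.86.

15.86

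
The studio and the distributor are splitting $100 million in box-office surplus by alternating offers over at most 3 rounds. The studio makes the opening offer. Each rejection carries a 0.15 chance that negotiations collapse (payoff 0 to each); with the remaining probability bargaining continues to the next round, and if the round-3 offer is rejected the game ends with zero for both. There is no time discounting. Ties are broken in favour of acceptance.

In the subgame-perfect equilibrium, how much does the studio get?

Round 3 (the studio proposes): the distributor will accept anything ≥ 0, so the studio offers 0 and keeps 100.
Round 2 (the distributor proposes): rejecting gives the studio an expected 0.85 × 100 = 85. The distributor offers 85 and keeps 100 − 85 = 15.
Round 1 (the studio proposes): rejecting gives the distributor an expected 0.85 × 15 = 12.75. The studio offers 12.75 and keeps 100 − 12.75 = 87.25.

87.25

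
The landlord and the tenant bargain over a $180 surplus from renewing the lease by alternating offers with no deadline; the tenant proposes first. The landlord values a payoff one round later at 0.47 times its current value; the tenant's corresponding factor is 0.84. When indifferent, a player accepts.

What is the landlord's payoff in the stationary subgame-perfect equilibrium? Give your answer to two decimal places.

22.37

When the tenant proposes, the landlord accepts any offer worth at least 0.47 times what the landlord would get by proposing next round; and vice versa.
This gives x = 180 − 0.47y and y = 180 − 0.84x, where x and y are each side's share when it proposes.
Hence (1 − 0.47·0.84)x = 180(1 − 0.47), i.e. 0.6052·x = 95.4.
x ≈ 157.6338; the landlord's share is 180 − x ≈ 22.3662.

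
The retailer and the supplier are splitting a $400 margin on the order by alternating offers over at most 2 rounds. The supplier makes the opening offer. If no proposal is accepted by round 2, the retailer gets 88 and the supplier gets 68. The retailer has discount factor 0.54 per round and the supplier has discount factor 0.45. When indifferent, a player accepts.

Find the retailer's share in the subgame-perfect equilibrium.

Round 2 (the retailer proposes): the supplier gets 68 if talks fail, so the retailer offers 68 and keeps 332.
Round 1 (the supplier proposes): the retailer can get 332 next round, worth 0.54 × 332 = 179.28 now. The supplier offers 179.28 and keeps 400 − 179.28 = 220.72.

179.28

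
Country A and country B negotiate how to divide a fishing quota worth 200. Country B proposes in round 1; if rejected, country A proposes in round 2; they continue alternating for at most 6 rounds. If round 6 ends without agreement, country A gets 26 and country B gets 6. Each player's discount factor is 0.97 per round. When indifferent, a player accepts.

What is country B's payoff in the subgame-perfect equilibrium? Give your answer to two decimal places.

Round 6 (country A proposes): country B gets 6 if talks fail, so country A offers 6 and keeps 194.
Round 5 (country B proposes): country A can get 194 next round, worth 0.97 × 194 = 188.18 now, so country B offers 188.18, keeping 11.82.
Round 4 (country A proposes): country B can get 11.82 next round, worth 0.97 × 11.82 = 11.4654 now, so country A offers 11.4654, keeping 188.5346.
Round 3 (country B proposes): country A can get 188.5346 next round, worth 0.97 × 188.5346 = 182.878562 now. Country B offers 182.878562 and keeps 200 − 182.878562 = 17.121438.
Round 2 (country A proposes): country B can get 17.121438 next round, worth 0.97 × 17.121438 = 16.60779486 now; country A offers that and keeps 183.39220514.
Round 1 (country B proposes): country A can get 183.39220514 next round, worth 0.97 × 183.39220514 = 177.8904389858 now; country B offers that and keeps 22.1095610142.

22.11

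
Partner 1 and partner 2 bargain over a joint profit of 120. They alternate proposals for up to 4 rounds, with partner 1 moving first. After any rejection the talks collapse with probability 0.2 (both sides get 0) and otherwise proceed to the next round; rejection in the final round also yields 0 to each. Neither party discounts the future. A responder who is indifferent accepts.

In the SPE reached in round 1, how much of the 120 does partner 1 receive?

Round 4 (partner 2 proposes): rejection yields 0 for partner 1; partner 2 offers 0 and keeps 120.
Round 3 (partner 1 proposes): rejecting gives partner 2 an expected 0.8 × 120 = 96, so partner 1 offers 96, keeping 24.
Round 2 (partner 2 proposes): rejecting gives partner 1 an expected 0.8 × 24 = 19.2; partner 2 offers that and keeps 100.8.
Round 1 (partner 1 proposes): rejecting gives partner 2 an expected 0.8 × 100.8 = 80.64; partner 1 offers that and keeps 39.36.

39.36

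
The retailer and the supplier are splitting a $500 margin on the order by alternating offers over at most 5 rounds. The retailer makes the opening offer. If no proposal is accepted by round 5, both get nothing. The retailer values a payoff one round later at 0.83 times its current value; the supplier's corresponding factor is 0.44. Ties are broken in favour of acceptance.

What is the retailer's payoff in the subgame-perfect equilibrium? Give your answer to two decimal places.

Round 5 (the retailer proposes): the supplier will accept anything ≥ 0, so the retailer offers 0 and keeps 500.
Round 4 (the supplier proposes): the retailer can get 500 next round, worth 0.83 × 500 = 415 now. The supplier offers 415 and keeps 500 − 415 = 85.
Round 3 (the retailer proposes): the supplier can get 85 next round, worth 0.44 × 85 = 37.4 now. The retailer offers 37.4 and keeps 500 − 37.4 = 462.6.
Round 2 (the supplier proposes): the retailer can get 462.6 next round, worth 0.83 × 462.6 = 383.958 now, so the supplier offers 383.958, keeping 116.042.
Round 1 (the retailer proposes): the supplier can get 116.042 next round, worth 0.44 × 116.042 = 51.05848 now, so the retailer offers 51.05848, keeping 448.94152.

448.94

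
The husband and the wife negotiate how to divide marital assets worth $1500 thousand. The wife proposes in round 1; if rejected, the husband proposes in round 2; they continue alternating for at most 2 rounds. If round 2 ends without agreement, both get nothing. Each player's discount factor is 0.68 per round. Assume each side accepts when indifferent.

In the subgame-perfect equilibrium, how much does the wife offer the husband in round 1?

1020

By backward induction:
Round 2 (the husband proposes): rejection yields 0 for the wife; the husband offers 0 and keeps 1500.
Round 1 (the wife proposes): the husband can get 1500 next round, worth 0.68 × 1500 = 1020 now. The wife offers 1020 and keeps 1500 − 1020 = 480.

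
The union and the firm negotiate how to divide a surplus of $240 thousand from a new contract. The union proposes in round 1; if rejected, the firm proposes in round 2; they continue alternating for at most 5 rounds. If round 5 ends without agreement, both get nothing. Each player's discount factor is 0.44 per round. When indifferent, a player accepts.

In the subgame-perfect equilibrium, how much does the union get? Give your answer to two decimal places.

169.42

Round 5 (the union proposes): the firm will accept anything ≥ 0, so the union offers 0 and keeps 240.
Round 4 (the firm proposes): the union can get 240 next round, worth 0.44 × 240 = 105.6 now. The firm offers 105.6 and keeps 240 − 105.6 = 134.4.
Round 3 (the union proposes): the firm can get 134.4 next round, worth 0.44 × 134.4 = 59.136 now; the union offers that and keeps 180.864.
Round 2 (the firm proposes): the union can get 180.864 next round, worth 0.44 × 180.864 = 79.58016 now. The firm offers 79.58016 and keeps 240 − 79.58016 = 160.41984.
Round 1 (the union proposes): the firm can get 160.41984 next round, worth 0.44 × 160.41984 = 70.5847296 now; the union offers that and keeps 169.4152704.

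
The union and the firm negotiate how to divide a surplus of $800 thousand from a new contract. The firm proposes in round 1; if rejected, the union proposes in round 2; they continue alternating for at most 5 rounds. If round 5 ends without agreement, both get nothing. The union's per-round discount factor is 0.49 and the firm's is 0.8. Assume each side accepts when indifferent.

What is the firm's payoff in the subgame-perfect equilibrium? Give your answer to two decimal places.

Round 5 (the firm proposes): the union will accept anything ≥ 0, so the firm offers 0 and keeps 800.
Round 4 (the union proposes): the firm can get 800 next round, worth 0.8 × 800 = 640 now. The union offers 640 and keeps 800 − 640 = 160.
Round 3 (the firm proposes): the union can get 160 next round, worth 0.49 × 160 = 78.4 now; the firm offers that and keeps 721.6.
Round 2 (the union proposes): the firm can get 721.6 next round, worth 0.8 × 721.6 = 577.28 now; the union offers that and keeps 222.72.
Round 1 (the firm proposes): the union can get 222.72 next round, worth 0.49 × 222.72 = 109.1328 now; the firm offers that and keeps 690.8672.

690.87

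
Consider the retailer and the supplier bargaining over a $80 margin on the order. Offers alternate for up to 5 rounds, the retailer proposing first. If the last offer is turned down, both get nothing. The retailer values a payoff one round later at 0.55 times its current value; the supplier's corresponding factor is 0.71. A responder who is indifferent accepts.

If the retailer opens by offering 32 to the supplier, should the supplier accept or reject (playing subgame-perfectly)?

Reject

Work out the supplier's continuation value if the offer is rejected.
Round 5 (the retailer proposes): rejection yields 0 for the supplier; the retailer offers 0 and keeps 80.
Round 4 (the supplier proposes): the retailer can get 80 next round, worth 0.55 × 80 = 44 now, so the supplier offers 44, keeping 36.
Round 3 (the retailer proposes): the supplier can get 36 next round, worth 0.71 × 36 = 25.56 now, so the retailer offers 25.56, keeping 54.44.
Round 2 (the supplier proposes): the retailer can get 54.44 next round, worth 0.55 × 54.44 = 29.942 now; the supplier offers that and keeps 50.058.
So by rejecting in round 1, the supplier gets 50.058 next round, worth 0.71 × 50.058 = 35.54118 now.
Offer 32 < 35.54118, so the supplier rejects.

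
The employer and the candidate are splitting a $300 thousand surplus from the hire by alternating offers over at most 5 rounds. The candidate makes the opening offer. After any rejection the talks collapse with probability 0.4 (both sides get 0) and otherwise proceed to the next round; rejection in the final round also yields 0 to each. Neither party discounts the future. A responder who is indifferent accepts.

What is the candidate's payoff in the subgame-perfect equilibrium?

By backward induction:
Round 5 (the candidate proposes): the employer will accept anything ≥ 0, so the candidate offers 0 and keeps 300.
Round 4 (the employer proposes): rejecting gives the candidate an expected 0.6 × 300 = 180, so the employer offers 180, keeping 120.
Round 3 (the candidate proposes): rejecting gives the employer an expected 0.6 × 120 = 72. The candidate offers 72 and keeps 300 − 72 = 228.
Round 2 (the employer proposes): rejecting gives the candidate an expected 0.6 × 228 = 136.8; the employer offers that and keeps 163.2.
Round 1 (the candidate proposes): rejecting gives the employer an expected 0.6 × 163.2 = 97.92; the candidate offers that and keeps 202.08.

202.08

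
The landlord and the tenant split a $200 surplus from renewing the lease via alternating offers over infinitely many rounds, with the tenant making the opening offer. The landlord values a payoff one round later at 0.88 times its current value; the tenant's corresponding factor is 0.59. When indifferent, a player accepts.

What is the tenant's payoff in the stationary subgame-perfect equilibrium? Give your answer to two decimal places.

49.92

In a stationary SPE each proposer offers the other exactly their discounted continuation value.
If the tenant keeps x when proposing and the landlord keeps y when proposing, then x = 200 − 0.88y and y = 200 − 0.59x.
Solving: x = 200(1 − 0.88) / (1 − 0.59·0.88) = 24 / 0.4808 ≈ 49.9168.
The landlord gets 200 − 49.9168 ≈ 150.0832.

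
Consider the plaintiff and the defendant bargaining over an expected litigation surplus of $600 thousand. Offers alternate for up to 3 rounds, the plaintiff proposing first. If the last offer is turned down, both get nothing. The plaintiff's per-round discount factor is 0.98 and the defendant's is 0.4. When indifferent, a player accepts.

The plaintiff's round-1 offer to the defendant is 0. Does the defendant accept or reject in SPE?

Work out the defendant's continuation value if the offer is rejected.
Round 3 (the plaintiff proposes): rejection yields 0 for the defendant; the plaintiff offers 0 and keeps 600.
Round 2 (the defendant proposes): the plaintiff can get 600 next round, worth 0.98 × 600 = 588 now; the defendant offers that and keeps 12.
So by rejecting in round 1, the defendant gets 12 next round, worth 0.4 × 12 = 4.8 now.
Offer 0 < 4.8, so the defendant rejects.

Reject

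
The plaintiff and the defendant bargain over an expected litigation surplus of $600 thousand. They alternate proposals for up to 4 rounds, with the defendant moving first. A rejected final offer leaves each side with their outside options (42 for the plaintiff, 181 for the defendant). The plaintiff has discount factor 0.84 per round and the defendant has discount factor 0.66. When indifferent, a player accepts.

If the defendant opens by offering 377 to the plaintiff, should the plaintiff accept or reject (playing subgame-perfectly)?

Accept

Round 4 (the plaintiff proposes): the defendant gets 181 if talks fail, so the plaintiff offers 181 and keeps 419.
Round 3 (the defendant proposes): the plaintiff can get 419 next round, worth 0.84 × 419 = 351.96 now. The defendant offers 351.96 and keeps 600 − 351.96 = 248.04.
Round 2 (the plaintiff proposes): the defendant can get 248.04 next round, worth 0.66 × 248.04 = 163.7064 now. The plaintiff offers 163.7064 and keeps 600 − 163.7064 = 436.2936.
So by rejecting in round 1, the plaintiff gets 436.2936 next round, worth 0.84 × 436.2936 = 366.486624 now.
Offer 377 ≥ 366.486624, so the plaintiff accepts.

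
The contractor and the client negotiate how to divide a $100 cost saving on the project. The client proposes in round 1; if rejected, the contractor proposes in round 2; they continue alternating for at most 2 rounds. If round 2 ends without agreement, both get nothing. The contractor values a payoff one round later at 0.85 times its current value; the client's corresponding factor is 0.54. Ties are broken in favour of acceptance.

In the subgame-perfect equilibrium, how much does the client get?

15

Round 2 (the contractor proposes): the client will accept anything ≥ 0, so the contractor offers 0 and keeps 100.
Round 1 (the client proposes): the contractor can get 100 next round, worth 0.85 × 100 = 85 now; the client offers that and keeps 15.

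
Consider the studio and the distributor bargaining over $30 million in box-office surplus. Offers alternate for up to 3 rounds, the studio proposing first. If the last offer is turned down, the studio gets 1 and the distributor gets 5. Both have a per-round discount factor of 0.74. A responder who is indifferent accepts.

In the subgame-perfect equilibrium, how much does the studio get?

Round 3 (the studio proposes): the distributor gets 5 if talks fail, so the studio offers 5 and keeps 25.
Round 2 (the distributor proposes): the studio can get 25 next round, worth 0.74 × 25 = 18.5 now, so the distributor offers 18.5, keeping 11.5.
Round 1 (the studio proposes): the distributor can get 11.5 next round, worth 0.74 × 11.5 = 8.51 now, so the studio offers 8.51, keeping 21.49.

21.49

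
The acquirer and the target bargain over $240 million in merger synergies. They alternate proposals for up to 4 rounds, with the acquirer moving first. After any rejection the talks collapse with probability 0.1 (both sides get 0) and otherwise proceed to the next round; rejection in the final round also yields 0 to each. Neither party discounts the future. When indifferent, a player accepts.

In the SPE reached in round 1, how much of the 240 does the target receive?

196.56

Round 4 (the target proposes): rejection yields 0 for the acquirer; the target offers 0 and keeps 240.
Round 3 (the acquirer proposes): rejecting gives the target an expected 0.9 × 240 = 216; the acquirer offers that and keeps 24.
Round 2 (the target proposes): rejecting gives the acquirer an expected 0.9 × 24 = 21.6. The target offers 21.6 and keeps 240 − 21.6 = 218.4.
Round 1 (the acquirer proposes): rejecting gives the target an expected 0.9 × 218.4 = 196.56. The acquirer offers 196.56 and keeps 240 − 196.56 = 43.44.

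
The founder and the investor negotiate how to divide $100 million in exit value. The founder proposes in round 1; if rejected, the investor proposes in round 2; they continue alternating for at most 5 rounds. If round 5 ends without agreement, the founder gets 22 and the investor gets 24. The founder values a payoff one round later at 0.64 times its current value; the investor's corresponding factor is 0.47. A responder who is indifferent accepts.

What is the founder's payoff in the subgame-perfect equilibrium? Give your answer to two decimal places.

Round 5 (the founder proposes): the investor gets 24 if talks fail, so the founder offers 24 and keeps 76.
Round 4 (the investor proposes): the founder can get 76 next round, worth 0.64 × 76 = 48.64 now; the investor offers that and keeps 51.36.
Round 3 (the founder proposes): the investor can get 51.36 next round, worth 0.47 × 51.36 = 24.1392 now. The founder offers 24.1392 and keeps 100 − 24.1392 = 75.8608.
Round 2 (the investor proposes): the founder can get 75.8608 next round, worth 0.64 × 75.8608 = 48.550912 now; the investor offers that and keeps 51.449088.
Round 1 (the founder proposes): the investor can get 51.449088 next round, worth 0.47 × 51.449088 = 24.18107136 now. The founder offers 24.18107136 and keeps 100 − 24.18107136 = 75.81892864.

75.82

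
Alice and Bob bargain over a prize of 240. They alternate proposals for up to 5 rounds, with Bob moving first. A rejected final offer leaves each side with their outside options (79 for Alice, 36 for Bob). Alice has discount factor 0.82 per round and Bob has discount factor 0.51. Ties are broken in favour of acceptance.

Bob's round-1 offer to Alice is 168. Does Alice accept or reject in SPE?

Round 5 (Bob proposes): Alice gets 79 if talks fail, so Bob offers 79 and keeps 161.
Round 4 (Alice proposes): Bob can get 161 next round, worth 0.51 × 161 = 82.11 now; Alice offers that and keeps 157.89.
Round 3 (Bob proposes): Alice can get 157.89 next round, worth 0.82 × 157.89 = 129.4698 now; Bob offers that and keeps 110.5302.
Round 2 (Alice proposes): Bob can get 110.5302 next round, worth 0.51 × 110.5302 = 56.370402 now, so Alice offers 56.370402, keeping 183.629598.
So by rejecting in round 1, Alice gets 183.629598 next round, worth 0.82 × 183.629598 = 150.57627036 now.
Offer 168 ≥ 150.57627036, so Alice accepts.

Accept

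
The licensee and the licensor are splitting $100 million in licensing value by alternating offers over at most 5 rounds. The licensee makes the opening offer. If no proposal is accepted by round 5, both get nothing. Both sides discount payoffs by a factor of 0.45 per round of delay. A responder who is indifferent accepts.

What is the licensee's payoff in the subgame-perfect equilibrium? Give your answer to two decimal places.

70.24

Round 5 (the licensee proposes): rejection yields 0 for the licensor; the licensee offers 0 and keeps 100.
Round 4 (the licensor proposes): the licensee can get 100 next round, worth 0.45 × 100 = 45 now. The licensor offers 45 and keeps 100 − 45 = 55.
Round 3 (the licensee proposes): the licensor can get 55 next round, worth 0.45 × 55 = 24.75 now, so the licensee offers 24.75, keeping 75.25.
Round 2 (the licensor proposes): the licensee can get 75.25 next round, worth 0.45 × 75.25 = 33.8625 now. The licensor offers 33.8625 and keeps 100 − 33.8625 = 66.1375.
Round 1 (the licensee proposes): the licensor can get 66.1375 next round, worth 0.45 × 66.1375 = 29.761875 now, so the licensee offers 29.761875, keeping 70.238125.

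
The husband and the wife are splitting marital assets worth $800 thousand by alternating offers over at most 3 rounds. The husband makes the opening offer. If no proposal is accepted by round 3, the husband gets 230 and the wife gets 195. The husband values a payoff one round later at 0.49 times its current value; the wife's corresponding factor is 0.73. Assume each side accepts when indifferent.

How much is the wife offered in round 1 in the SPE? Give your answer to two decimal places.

367.59

Solve by backward induction from round 3.
Round 3 (the husband proposes): the wife gets 195 if talks fail, so the husband offers 195 and keeps 605.
Round 2 (the wife proposes): the husband can get 605 next round, worth 0.49 × 605 = 296.45 now. The wife offers 296.45 and keeps 800 − 296.45 = 503.55.
Round 1 (the husband proposes): the wife can get 503.55 next round, worth 0.73 × 503.55 = 367.5915 now, so the husband offers 367.5915, keeping 432.4085.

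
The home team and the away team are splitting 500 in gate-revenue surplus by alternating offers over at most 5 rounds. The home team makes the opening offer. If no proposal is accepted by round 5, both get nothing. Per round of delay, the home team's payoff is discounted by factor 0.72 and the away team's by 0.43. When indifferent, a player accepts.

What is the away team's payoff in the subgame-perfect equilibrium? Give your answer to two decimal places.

78.84

Round 5 (the home team proposes): the away team will accept anything ≥ 0, so the home team offers 0 and keeps 500.
Round 4 (the away team proposes): the home team can get 500 next round, worth 0.72 × 500 = 360 now, so the away team offers 360, keeping 140.
Round 3 (the home team proposes): the away team can get 140 next round, worth 0.43 × 140 = 60.2 now, so the home team offers 60.2, keeping 439.8.
Round 2 (the away team proposes): the home team can get 439.8 next round, worth 0.72 × 439.8 = 316.656 now. The away team offers 316.656 and keeps 500 − 316.656 = 183.344.
Round 1 (the home team proposes): the away team can get 183.344 next round, worth 0.43 × 183.344 = 78.83792 now. The home team offers 78.83792 and keeps 500 − 78.83792 = 421.16208.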